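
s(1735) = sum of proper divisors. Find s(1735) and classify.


Proper divisors: 1, 5, 347
Sum = 1 + 5 + 347 = 353
353 < 1735 → deficient

s(1735) = 353 (deficient)


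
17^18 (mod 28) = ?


17^1 mod 28 = 17
17^2 mod 28 = 9
17^3 mod 28 = 13
17^4 mod 28 = 25
17^5 mod 28 = 5
17^6 mod 28 = 1
17^7 mod 28 = 17
17^8 mod 28 = 9
17^9 mod 28 = 13
17^10 mod 28 = 25
17^11 mod 28 = 5
17^12 mod 28 = 1
17^13 mod 28 = 17
17^14 mod 28 = 9
17^15 mod 28 = 13
17^16 mod 28 = 25
17^17 mod 28 = 5
17^18 mod 28 = 1


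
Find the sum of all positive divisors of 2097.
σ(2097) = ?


Divisors of 2097: 1, 3, 9, 233, 699, 2097
Sum = 1 + 3 + 9 + 233 + 699 + 2097 = 3042

σ(2097) = 3042


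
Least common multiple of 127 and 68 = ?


GCD(127, 68) = 1
LCM = 127*68/1 = 8636/1 = 8636

LCM = 8636


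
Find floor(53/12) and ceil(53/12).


53/12 = 4.4167
floor = 4
ceil = 5

floor = 4, ceil = 5


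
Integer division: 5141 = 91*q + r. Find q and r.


5141 = 91 * 56 + 45
Check: 5096 + 45 = 5141

q = 56, r = 45


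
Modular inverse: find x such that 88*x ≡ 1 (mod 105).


Use the extended Euclidean algorithm on (105, 88); each row r = 105*s + 88*t:
r=105, s=1, t=0
r=88, s=0, t=1
q=1: r=17, s=1, t=-1   [105*(1) + 88*(-1) = 17]
q=5: r=3, s=-5, t=6   [105*(-5) + 88*(6) = 3]
q=5: r=2, s=26, t=-31   [105*(26) + 88*(-31) = 2]
q=1: r=1, s=-31, t=37   [105*(-31) + 88*(37) = 1]
q=2: r=0, s=88, t=-105   [105*(88) + 88*(-105) = 0]
GCD = 1 with t = 37, so 88*(37) ≡ 1 (mod 105)
Inverse = 37 mod 105 = 37
Check: 88 * 37 = 3256 ≡ 1 (mod 105)

88^(-1) ≡ 37 (mod 105)


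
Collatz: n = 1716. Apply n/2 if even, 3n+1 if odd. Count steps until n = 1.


1716 → 858 → 429 → 1288 → 644 → 322 → 161 → 484 → 242 → 121 → 364 → 182 → 91 → 274 → 137 → 412 → 206 → 103 → 310 → 155 → 466 → 233 → 700 → 350 → 175 → 526 → 263 → 790 → 395 → 1186 → 593 → 1780 → 890 → 445 → 1336 → 668 → 334 → 167 → 502 → 251 → 754 → 377 → 1132 → 566 → 283 → 850 → 425 → 1276 → 638 → 319 → 958 → 479 → 1438 → 719 → 2158 → 1079 → 3238 → 1619 → 4858 → 2429 → 7288 → 3644 → 1822 → 911 → 2734 → 1367 → 4102 → 2051 → 6154 → 3077 → 9232 → 4616 → 2308 → 1154 → 577 → 1732 → 866 → 433 → 1300 → 650 → 325 → 976 → 488 → 244 → 122 → 61 → 184 → 92 → 46 → 23 → 70 → 35 → 106 → 53 → 160 → 80 → 40 → 20 → 10 → 5 → 16 → 8 → 4 → 2 → 1
Total steps = 104

104 steps


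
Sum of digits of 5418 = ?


5 + 4 + 1 + 8 = 18


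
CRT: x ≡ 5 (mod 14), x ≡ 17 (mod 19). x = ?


M = 14*19 = 266
M1 = M/14 = 19, M2 = M/19 = 14
M1^(-1) mod 14 = 3, M2^(-1) mod 19 = 15
x = 5*19*3 + 17*14*15 = 3855
3855 mod 266 = 131
Check: 131 mod 14 = 5 ✓, 131 mod 19 = 17 ✓

x ≡ 131 (mod 266)


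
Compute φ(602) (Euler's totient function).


602 = 2 × 7 × 43
Prime factors: 2, 7, 43
φ(602) = 602 × (1-1/2) × (1-1/7) × (1-1/43)
= 602 × 1/2 × 6/7 × 42/43 = 252

φ(602) = 252


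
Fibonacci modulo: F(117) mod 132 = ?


F(k) mod 132 for k=1..117:
1, 1, 2, 3, 5, 8, 13, 21, 34, 55, 89, 12, 101, 113, 82, 63, 13, 76, 89, 33, 122, 23, 13, 36, 49, 85, 2, 87, 89, 44, 1, 45, 46, 91, 5, 96, 101, 65, 34, 99, 1, 100, 101, 69, 38, 107, 13, 120, 1, 121, 122, 111, 101, 80, 49, 129, 46, 43, 89, 0, 89, 89, 46, 3, 49, 52, 101, 21, 122, 11, 1, 12, 13, 25, 38, 63, 101, 32, 1, 33, 34, 67, 101, 36, 5, 41, 46, 87, 1, 88, 89, 45, 2, 47, 49, 96, 13, 109, 122, 99, 89, 56, 13, 69, 82, 19, 101, 120, 89, 77, 34, 111, 13, 124, 5, 129, 2
F(117) mod 132 = 2


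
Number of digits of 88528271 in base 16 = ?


88528271 in base 16 = 546D58F
Number of digits = 7

7 digits (base 16)


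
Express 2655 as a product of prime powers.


2655 / 3 = 885
885 / 3 = 295
295 / 5 = 59
59 / 59 = 1
2655 = 3^2 × 5 × 59


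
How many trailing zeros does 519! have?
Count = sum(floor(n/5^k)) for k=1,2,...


floor(519/5) = 103
floor(519/25) = 20
floor(519/125) = 4
Total = 127

127 trailing zeros


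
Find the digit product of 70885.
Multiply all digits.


7 × 0 × 8 × 8 × 5 = 0


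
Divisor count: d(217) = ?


217 = 7^1 × 31^1
d(217) = (1+1) × (1+1) = 4

4 divisors


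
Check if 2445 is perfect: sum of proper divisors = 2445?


Proper divisors of 2445: 1, 3, 5, 15, 163, 489, 815
Sum = 1 + 3 + 5 + 15 + 163 + 489 + 815 = 1491

No, 2445 is not perfect (1491 ≠ 2445)


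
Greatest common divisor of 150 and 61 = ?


150 = 2 * 61 + 28
61 = 2 * 28 + 5
28 = 5 * 5 + 3
5 = 1 * 3 + 2
3 = 1 * 2 + 1
2 = 2 * 1 + 0
GCD = 1


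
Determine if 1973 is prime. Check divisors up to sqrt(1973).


Check divisors up to sqrt(1973) = 44.4185
No divisors found.
1973 is prime.

Yes, 1973 is prime


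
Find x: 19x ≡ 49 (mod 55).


GCD(19, 55) = 1, unique solution
a^(-1) mod 55 = 29
x = 29 * 49 mod 55 = 46

x ≡ 46 (mod 55)


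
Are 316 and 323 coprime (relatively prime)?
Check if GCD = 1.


Euclidean algorithm:
323 = 1 * 316 + 7
316 = 45 * 7 + 1
7 = 7 * 1 + 0
GCD(316, 323) = 1

Yes, coprime (GCD = 1)


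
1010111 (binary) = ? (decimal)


1010111 (base 2) = 87 (decimal)
87 (decimal) = 87 (base 10)


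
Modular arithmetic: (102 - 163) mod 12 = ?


102 - 163 = -61
-61 mod 12 = 11


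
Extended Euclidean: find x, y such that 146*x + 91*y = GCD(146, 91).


Tabular extended Euclidean (each row: r = 146*s + 91*t):
r=146, s=1, t=0
r=91, s=0, t=1
q=1: r=55, s=1, t=-1   [146*(1) + 91*(-1) = 55]
q=1: r=36, s=-1, t=2   [146*(-1) + 91*(2) = 36]
q=1: r=19, s=2, t=-3   [146*(2) + 91*(-3) = 19]
q=1: r=17, s=-3, t=5   [146*(-3) + 91*(5) = 17]
q=1: r=2, s=5, t=-8   [146*(5) + 91*(-8) = 2]
q=8: r=1, s=-43, t=69   [146*(-43) + 91*(69) = 1]
q=2: r=0, s=91, t=-146   [146*(91) + 91*(-146) = 0]
GCD = 1; from the row with r=1: x=-43, y=69
Check: 146*(-43) + 91*(69) = -6278 + 6279 = 1

GCD = 1, x = -43, y = 69


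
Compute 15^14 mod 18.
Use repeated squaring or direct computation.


15^1 mod 18 = 15
15^2 mod 18 = 9
15^3 mod 18 = 9
15^4 mod 18 = 9
15^5 mod 18 = 9
15^6 mod 18 = 9
15^7 mod 18 = 9
15^8 mod 18 = 9
15^9 mod 18 = 9
15^10 mod 18 = 9
15^11 mod 18 = 9
15^12 mod 18 = 9
15^13 mod 18 = 9
15^14 mod 18 = 9


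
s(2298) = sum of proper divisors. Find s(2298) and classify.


Proper divisors: 1, 2, 3, 6, 383, 766, 1149
Sum = 1 + 2 + 3 + 6 + 383 + 766 + 1149 = 2310
2310 > 2298 → abundant

s(2298) = 2310 (abundant)


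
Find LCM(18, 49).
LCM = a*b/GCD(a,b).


GCD(18, 49) = 1
LCM = 18*49/1 = 882/1 = 882

LCM = 882


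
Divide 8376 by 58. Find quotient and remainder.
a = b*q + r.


8376 = 58 * 144 + 24
Check: 8352 + 24 = 8376

q = 144, r = 24


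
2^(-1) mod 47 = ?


Use the extended Euclidean algorithm on (47, 2); each row r = 47*s + 2*t:
r=47, s=1, t=0
r=2, s=0, t=1
q=23: r=1, s=1, t=-23   [47*(1) + 2*(-23) = 1]
q=2: r=0, s=-2, t=47   [47*(-2) + 2*(47) = 0]
GCD = 1 with t = -23, so 2*(-23) ≡ 1 (mod 47)
Inverse = -23 mod 47 = 24
Check: 2 * 24 = 48 ≡ 1 (mod 47)

2^(-1) ≡ 24 (mod 47)


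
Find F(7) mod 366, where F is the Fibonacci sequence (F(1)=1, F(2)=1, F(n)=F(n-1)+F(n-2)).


F(k) mod 366 for k=1..7:
1, 1, 2, 3, 5, 8, 13
F(7) mod 366 = 13


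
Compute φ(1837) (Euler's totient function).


1837 = 11 × 167
Prime factors: 11, 167
φ(1837) = 1837 × (1-1/11) × (1-1/167)
= 1837 × 10/11 × 166/167 = 1660

φ(1837) = 1660


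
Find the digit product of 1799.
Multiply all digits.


1 × 7 × 9 × 9 = 567


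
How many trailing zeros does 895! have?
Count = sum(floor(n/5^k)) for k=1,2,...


floor(895/5) = 179
floor(895/25) = 35
floor(895/125) = 7
floor(895/625) = 1
Total = 222

222 trailing zeros


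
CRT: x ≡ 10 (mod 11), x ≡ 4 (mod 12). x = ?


M = 11*12 = 132
M1 = M/11 = 12, M2 = M/12 = 11
M1^(-1) mod 11 = 1, M2^(-1) mod 12 = 11
x = 10*12*1 + 4*11*11 = 604
604 mod 132 = 76
Check: 76 mod 11 = 10 ✓, 76 mod 12 = 4 ✓

x ≡ 76 (mod 132)


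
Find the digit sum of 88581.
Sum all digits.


8 + 8 + 5 + 8 + 1 = 30


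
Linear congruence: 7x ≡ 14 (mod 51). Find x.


GCD(7, 51) = 1, unique solution
a^(-1) mod 51 = 22
x = 22 * 14 mod 51 = 2

x ≡ 2 (mod 51)


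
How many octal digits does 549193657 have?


549193657 in base 8 = 4057003671
Number of digits = 10

10 digits (base 8)


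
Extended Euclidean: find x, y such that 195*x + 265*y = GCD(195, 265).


Tabular extended Euclidean (each row: r = 195*s + 265*t):
r=195, s=1, t=0
r=265, s=0, t=1
q=0: r=195, s=1, t=0   [195*(1) + 265*(0) = 195]
q=1: r=70, s=-1, t=1   [195*(-1) + 265*(1) = 70]
q=2: r=55, s=3, t=-2   [195*(3) + 265*(-2) = 55]
q=1: r=15, s=-4, t=3   [195*(-4) + 265*(3) = 15]
q=3: r=10, s=15, t=-11   [195*(15) + 265*(-11) = 10]
q=1: r=5, s=-19, t=14   [195*(-19) + 265*(14) = 5]
q=2: r=0, s=53, t=-39   [195*(53) + 265*(-39) = 0]
GCD = 5; from the row with r=5: x=-19, y=14
Check: 195*(-19) + 265*(14) = -3705 + 3710 = 5

GCD = 5, x = -19, y = 14


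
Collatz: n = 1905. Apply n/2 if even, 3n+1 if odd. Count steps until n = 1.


1905 → 5716 → 2858 → 1429 → 4288 → 2144 → 1072 → 536 → 268 → 134 → 67 → 202 → 101 → 304 → 152 → 76 → 38 → 19 → 58 → 29 → 88 → 44 → 22 → 11 → 34 → 17 → 52 → 26 → 13 → 40 → 20 → 10 → 5 → 16 → 8 → 4 → 2 → 1
Total steps = 37

37 steps


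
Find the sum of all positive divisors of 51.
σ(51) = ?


Divisors of 51: 1, 3, 17, 51
Sum = 1 + 3 + 17 + 51 = 72

σ(51) = 72


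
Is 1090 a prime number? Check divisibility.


1090 / 2 = 545 (exact division)
1090 is NOT prime.

No, 1090 is not prime


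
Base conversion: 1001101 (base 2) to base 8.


1001101 (base 2) = 77 (decimal)
77 (decimal) = 115 (base 8)


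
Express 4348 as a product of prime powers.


4348 / 2 = 2174
2174 / 2 = 1087
1087 / 1087 = 1
4348 = 2^2 × 1087


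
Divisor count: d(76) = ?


76 = 2^2 × 19^1
d(76) = (2+1) × (1+1) = 6

6 divisors


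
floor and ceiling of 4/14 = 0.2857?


4/14 = 0.2857
floor = 0
ceil = 1

floor = 0, ceil = 1


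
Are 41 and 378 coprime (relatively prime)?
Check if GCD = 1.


Euclidean algorithm:
378 = 9 * 41 + 9
41 = 4 * 9 + 5
9 = 1 * 5 + 4
5 = 1 * 4 + 1
4 = 4 * 1 + 0
GCD(41, 378) = 1

Yes, coprime (GCD = 1)


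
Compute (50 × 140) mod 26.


50 × 140 = 7000
7000 mod 26 = 6


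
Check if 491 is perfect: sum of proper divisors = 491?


Proper divisors of 491: 1
Sum = 1 = 1

No, 491 is not perfect (1 ≠ 491)


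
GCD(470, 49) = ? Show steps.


470 = 9 * 49 + 29
49 = 1 * 29 + 20
29 = 1 * 20 + 9
20 = 2 * 9 + 2
9 = 4 * 2 + 1
2 = 2 * 1 + 0
GCD = 1


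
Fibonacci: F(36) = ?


Sequence: 1, 1, 2, 3, 5, 8, 13, 21, 34, 55, 89, 144, 233, 377, 610, 987, 1597, 2584, 4181, 6765, 10946, 17711, 28657, 46368, 75025, 121393, 196418, 317811, 514229, 832040, 1346269, 2178309, 3524578, 5702887, 9227465, 14930352
F(36) = 14930352


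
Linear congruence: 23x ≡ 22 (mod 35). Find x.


GCD(23, 35) = 1, unique solution
a^(-1) mod 35 = 32
x = 32 * 22 mod 35 = 4

x ≡ 4 (mod 35)


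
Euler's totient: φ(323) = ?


323 = 17 × 19
Prime factors: 17, 19
φ(323) = 323 × (1-1/17) × (1-1/19)
= 323 × 16/17 × 18/19 = 288

φ(323) = 288


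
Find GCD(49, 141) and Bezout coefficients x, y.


Tabular extended Euclidean (each row: r = 49*s + 141*t):
r=49, s=1, t=0
r=141, s=0, t=1
q=0: r=49, s=1, t=0   [49*(1) + 141*(0) = 49]
q=2: r=43, s=-2, t=1   [49*(-2) + 141*(1) = 43]
q=1: r=6, s=3, t=-1   [49*(3) + 141*(-1) = 6]
q=7: r=1, s=-23, t=8   [49*(-23) + 141*(8) = 1]
q=6: r=0, s=141, t=-49   [49*(141) + 141*(-49) = 0]
GCD = 1; from the row with r=1: x=-23, y=8
Check: 49*(-23) + 141*(8) = -1127 + 1128 = 1

GCD = 1, x = -23, y = 8


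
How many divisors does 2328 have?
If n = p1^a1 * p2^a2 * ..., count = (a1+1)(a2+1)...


2328 = 2^3 × 3^1 × 97^1
d(2328) = (3+1) × (1+1) × (1+1) = 16

16 divisors


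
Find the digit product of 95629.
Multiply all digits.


9 × 5 × 6 × 2 × 9 = 4860


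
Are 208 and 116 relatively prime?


Euclidean algorithm:
208 = 1 * 116 + 92
116 = 1 * 92 + 24
92 = 3 * 24 + 20
24 = 1 * 20 + 4
20 = 5 * 4 + 0
GCD(208, 116) = 4

No, not coprime (GCD = 4)


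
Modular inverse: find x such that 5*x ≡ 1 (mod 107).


Use the extended Euclidean algorithm on (107, 5); each row r = 107*s + 5*t:
r=107, s=1, t=0
r=5, s=0, t=1
q=21: r=2, s=1, t=-21   [107*(1) + 5*(-21) = 2]
q=2: r=1, s=-2, t=43   [107*(-2) + 5*(43) = 1]
q=2: r=0, s=5, t=-107   [107*(5) + 5*(-107) = 0]
GCD = 1 with t = 43, so 5*(43) ≡ 1 (mod 107)
Inverse = 43 mod 107 = 43
Check: 5 * 43 = 215 ≡ 1 (mod 107)

5^(-1) ≡ 43 (mod 107)


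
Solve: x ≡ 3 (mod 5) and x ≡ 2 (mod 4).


M = 5*4 = 20
M1 = M/5 = 4, M2 = M/4 = 5
M1^(-1) mod 5 = 4, M2^(-1) mod 4 = 1
x = 3*4*4 + 2*5*1 = 58
58 mod 20 = 18
Check: 18 mod 5 = 3 ✓, 18 mod 4 = 2 ✓

x ≡ 18 (mod 20)


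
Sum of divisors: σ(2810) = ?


Divisors of 2810: 1, 2, 5, 10, 281, 562, 1405, 2810
Sum = 1 + 2 + 5 + 10 + 281 + 562 + 1405 + 2810 = 5076

σ(2810) = 5076


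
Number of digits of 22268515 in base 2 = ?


22268515 in base 2 = 1010100111100101001100011
Number of digits = 25

25 digits (base 2)


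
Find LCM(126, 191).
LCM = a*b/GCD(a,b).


GCD(126, 191) = 1
LCM = 126*191/1 = 24066/1 = 24066

LCM = 24066


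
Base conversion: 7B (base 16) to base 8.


7B (base 16) = 123 (decimal)
123 (decimal) = 173 (base 8)


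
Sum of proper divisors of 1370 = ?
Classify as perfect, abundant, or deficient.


Proper divisors: 1, 2, 5, 10, 137, 274, 685
Sum = 1 + 2 + 5 + 10 + 137 + 274 + 685 = 1114
1114 < 1370 → deficient

s(1370) = 1114 (deficient)


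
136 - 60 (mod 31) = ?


136 - 60 = 76
76 mod 31 = 14


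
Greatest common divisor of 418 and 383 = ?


418 = 1 * 383 + 35
383 = 10 * 35 + 33
35 = 1 * 33 + 2
33 = 16 * 2 + 1
2 = 2 * 1 + 0
GCD = 1


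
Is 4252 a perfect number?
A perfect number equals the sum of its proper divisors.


Proper divisors of 4252: 1, 2, 4, 1063, 2126
Sum = 1 + 2 + 4 + 1063 + 2126 = 3196

No, 4252 is not perfect (3196 ≠ 4252)


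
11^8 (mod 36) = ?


11^1 mod 36 = 11
11^2 mod 36 = 13
11^3 mod 36 = 35
11^4 mod 36 = 25
11^5 mod 36 = 23
11^6 mod 36 = 1
11^7 mod 36 = 11
11^8 mod 36 = 13


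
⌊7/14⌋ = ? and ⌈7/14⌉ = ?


7/14 = 0.5000
floor = 0
ceil = 1

floor = 0, ceil = 1


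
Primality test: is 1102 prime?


1102 / 2 = 551 (exact division)
1102 is NOT prime.

No, 1102 is not prime


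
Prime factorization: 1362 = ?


1362 / 2 = 681
681 / 3 = 227
227 / 227 = 1
1362 = 2 × 3 × 227


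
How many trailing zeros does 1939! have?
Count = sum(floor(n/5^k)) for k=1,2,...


floor(1939/5) = 387
floor(1939/25) = 77
floor(1939/125) = 15
floor(1939/625) = 3
Total = 482

482 trailing zeros


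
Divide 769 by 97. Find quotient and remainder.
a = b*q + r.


769 = 97 * 7 + 90
Check: 679 + 90 = 769

q = 7, r = 90


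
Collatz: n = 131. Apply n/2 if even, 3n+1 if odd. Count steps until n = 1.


131 → 394 → 197 → 592 → 296 → 148 → 74 → 37 → 112 → 56 → 28 → 14 → 7 → 22 → 11 → 34 → 17 → 52 → 26 → 13 → 40 → 20 → 10 → 5 → 16 → 8 → 4 → 2 → 1
Total steps = 28

28 steps


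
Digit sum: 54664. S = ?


5 + 4 + 6 + 6 + 4 = 25


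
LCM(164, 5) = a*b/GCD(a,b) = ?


GCD(164, 5) = 1
LCM = 164*5/1 = 820/1 = 820

LCM = 820


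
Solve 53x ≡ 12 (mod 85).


GCD(53, 85) = 1, unique solution
a^(-1) mod 85 = 77
x = 77 * 12 mod 85 = 74

x ≡ 74 (mod 85)


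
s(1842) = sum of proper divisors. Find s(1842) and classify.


Proper divisors: 1, 2, 3, 6, 307, 614, 921
Sum = 1 + 2 + 3 + 6 + 307 + 614 + 921 = 1854
1854 > 1842 → abundant

s(1842) = 1854 (abundant)


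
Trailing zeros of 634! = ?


floor(634/5) = 126
floor(634/25) = 25
floor(634/125) = 5
floor(634/625) = 1
Total = 157

157 trailing zeros


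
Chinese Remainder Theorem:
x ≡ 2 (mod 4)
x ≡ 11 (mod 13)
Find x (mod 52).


M = 4*13 = 52
M1 = M/4 = 13, M2 = M/13 = 4
M1^(-1) mod 4 = 1, M2^(-1) mod 13 = 10
x = 2*13*1 + 11*4*10 = 466
466 mod 52 = 50
Check: 50 mod 4 = 2 ✓, 50 mod 13 = 11 ✓

x ≡ 50 (mod 52)


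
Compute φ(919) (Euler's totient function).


919 = 919
Prime factors: 919
φ(919) = 919 × (1-1/919)
= 919 × 918/919 = 918

φ(919) = 918


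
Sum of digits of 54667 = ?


5 + 4 + 6 + 6 + 7 = 28


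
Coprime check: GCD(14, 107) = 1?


Euclidean algorithm:
107 = 7 * 14 + 9
14 = 1 * 9 + 5
9 = 1 * 5 + 4
5 = 1 * 4 + 1
4 = 4 * 1 + 0
GCD(14, 107) = 1

Yes, coprime (GCD = 1)


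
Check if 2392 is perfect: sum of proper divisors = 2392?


Proper divisors of 2392: 1, 2, 4, 8, 13, 23, 26, 46, 52, 92, 104, 184, 299, 598, 1196
Sum = 1 + 2 + 4 + 8 + 13 + 23 + 26 + 46 + 52 + 92 + 104 + 184 + 299 + 598 + 1196 = 2648

No, 2392 is not perfect (2648 ≠ 2392)


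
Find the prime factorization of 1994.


1994 / 2 = 997
997 / 997 = 1
1994 = 2 × 997


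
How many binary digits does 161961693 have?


161961693 in base 2 = 1001101001110101011011011101
Number of digits = 28

28 digits (base 2)


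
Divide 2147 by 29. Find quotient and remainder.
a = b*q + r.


2147 = 29 * 74 + 1
Check: 2146 + 1 = 2147

q = 74, r = 1


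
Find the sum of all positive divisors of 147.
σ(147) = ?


Divisors of 147: 1, 3, 7, 21, 49, 147
Sum = 1 + 3 + 7 + 21 + 49 + 147 = 228

σ(147) = 228


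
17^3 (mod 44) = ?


17^1 mod 44 = 17
17^2 mod 44 = 25
17^3 mod 44 = 29


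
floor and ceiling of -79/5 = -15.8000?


-79/5 = -15.8000
floor = -16
ceil = -15

floor = -16, ceil = -15


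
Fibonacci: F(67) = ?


Sequence: 1, 1, 2, 3, 5, 8, 13, 21, 34, 55, 89, 144, 233, 377, 610, 987, 1597, 2584, 4181, 6765, 10946, 17711, 28657, 46368, 75025, 121393, 196418, 317811, 514229, 832040, 1346269, 2178309, 3524578, 5702887, 9227465, 14930352, 24157817, 39088169, 63245986, 102334155, 165580141, 267914296, 433494437, 701408733, 1134903170, 1836311903, 2971215073, 4807526976, 7778742049, 12586269025, 20365011074, 32951280099, 53316291173, 86267571272, 139583862445, 225851433717, 365435296162, 591286729879, 956722026041, 1548008755920, 2504730781961, 4052739537881, 6557470319842, 10610209857723, 17167680177565, 27777890035288, 44945570212853
F(67) = 44945570212853


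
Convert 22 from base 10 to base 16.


22 (base 10) = 22 (decimal)
22 (decimal) = 16 (base 16)


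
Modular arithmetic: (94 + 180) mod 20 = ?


94 + 180 = 274
274 mod 20 = 14


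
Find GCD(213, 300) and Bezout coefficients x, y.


Tabular extended Euclidean (each row: r = 213*s + 300*t):
r=213, s=1, t=0
r=300, s=0, t=1
q=0: r=213, s=1, t=0   [213*(1) + 300*(0) = 213]
q=1: r=87, s=-1, t=1   [213*(-1) + 300*(1) = 87]
q=2: r=39, s=3, t=-2   [213*(3) + 300*(-2) = 39]
q=2: r=9, s=-7, t=5   [213*(-7) + 300*(5) = 9]
q=4: r=3, s=31, t=-22   [213*(31) + 300*(-22) = 3]
q=3: r=0, s=-100, t=71   [213*(-100) + 300*(71) = 0]
GCD = 3; from the row with r=3: x=31, y=-22
Check: 213*(31) + 300*(-22) = 6603 - 6600 = 3

GCD = 3, x = 31, y = -22


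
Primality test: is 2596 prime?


2596 / 2 = 1298 (exact division)
2596 is NOT prime.

No, 2596 is not prime


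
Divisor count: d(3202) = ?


3202 = 2^1 × 1601^1
d(3202) = (1+1) × (1+1) = 4

4 divisors


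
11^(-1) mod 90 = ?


Use the extended Euclidean algorithm on (90, 11); each row r = 90*s + 11*t:
r=90, s=1, t=0
r=11, s=0, t=1
q=8: r=2, s=1, t=-8   [90*(1) + 11*(-8) = 2]
q=5: r=1, s=-5, t=41   [90*(-5) + 11*(41) = 1]
q=2: r=0, s=11, t=-90   [90*(11) + 11*(-90) = 0]
GCD = 1 with t = 41, so 11*(41) ≡ 1 (mod 90)
Inverse = 41 mod 90 = 41
Check: 11 * 41 = 451 ≡ 1 (mod 90)

11^(-1) ≡ 41 (mod 90)


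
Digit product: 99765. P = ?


9 × 9 × 7 × 6 × 5 = 17010


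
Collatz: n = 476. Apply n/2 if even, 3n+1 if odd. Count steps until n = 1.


476 → 238 → 119 → 358 → 179 → 538 → 269 → 808 → 404 → 202 → 101 → 304 → 152 → 76 → 38 → 19 → 58 → 29 → 88 → 44 → 22 → 11 → 34 → 17 → 52 → 26 → 13 → 40 → 20 → 10 → 5 → 16 → 8 → 4 → 2 → 1
Total steps = 35

35 steps


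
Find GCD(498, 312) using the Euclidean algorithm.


498 = 1 * 312 + 186
312 = 1 * 186 + 126
186 = 1 * 126 + 60
126 = 2 * 60 + 6
60 = 10 * 6 + 0
GCD = 6


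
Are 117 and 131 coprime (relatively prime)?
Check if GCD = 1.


Euclidean algorithm:
131 = 1 * 117 + 14
117 = 8 * 14 + 5
14 = 2 * 5 + 4
5 = 1 * 4 + 1
4 = 4 * 1 + 0
GCD(117, 131) = 1

Yes, coprime (GCD = 1)


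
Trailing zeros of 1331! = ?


floor(1331/5) = 266
floor(1331/25) = 53
floor(1331/125) = 10
floor(1331/625) = 2
Total = 331

331 trailing zeros


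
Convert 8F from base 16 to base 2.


8F (base 16) = 143 (decimal)
143 (decimal) = 10001111 (base 2)


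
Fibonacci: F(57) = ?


Sequence: 1, 1, 2, 3, 5, 8, 13, 21, 34, 55, 89, 144, 233, 377, 610, 987, 1597, 2584, 4181, 6765, 10946, 17711, 28657, 46368, 75025, 121393, 196418, 317811, 514229, 832040, 1346269, 2178309, 3524578, 5702887, 9227465, 14930352, 24157817, 39088169, 63245986, 102334155, 165580141, 267914296, 433494437, 701408733, 1134903170, 1836311903, 2971215073, 4807526976, 7778742049, 12586269025, 20365011074, 32951280099, 53316291173, 86267571272, 139583862445, 225851433717, 365435296162
F(57) = 365435296162


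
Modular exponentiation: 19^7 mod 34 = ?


19^1 mod 34 = 19
19^2 mod 34 = 21
19^3 mod 34 = 25
19^4 mod 34 = 33
19^5 mod 34 = 15
19^6 mod 34 = 13
19^7 mod 34 = 9


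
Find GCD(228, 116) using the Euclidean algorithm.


228 = 1 * 116 + 112
116 = 1 * 112 + 4
112 = 28 * 4 + 0
GCD = 4


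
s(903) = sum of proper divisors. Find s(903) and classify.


Proper divisors: 1, 3, 7, 21, 43, 129, 301
Sum = 1 + 3 + 7 + 21 + 43 + 129 + 301 = 505
505 < 903 → deficient

s(903) = 505 (deficient)


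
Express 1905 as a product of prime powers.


1905 / 3 = 635
635 / 5 = 127
127 / 127 = 1
1905 = 3 × 5 × 127


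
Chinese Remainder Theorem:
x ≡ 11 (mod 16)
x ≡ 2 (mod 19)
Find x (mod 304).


M = 16*19 = 304
M1 = M/16 = 19, M2 = M/19 = 16
M1^(-1) mod 16 = 11, M2^(-1) mod 19 = 6
x = 11*19*11 + 2*16*6 = 2491
2491 mod 304 = 59
Check: 59 mod 16 = 11 ✓, 59 mod 19 = 2 ✓

x ≡ 59 (mod 304)


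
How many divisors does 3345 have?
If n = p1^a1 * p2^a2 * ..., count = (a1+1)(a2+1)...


3345 = 3^1 × 5^1 × 223^1
d(3345) = (1+1) × (1+1) × (1+1) = 8

8 divisors


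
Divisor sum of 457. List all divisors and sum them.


Divisors of 457: 1, 457
Sum = 1 + 457 = 458

σ(457) = 458


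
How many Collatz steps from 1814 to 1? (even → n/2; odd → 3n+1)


1814 → 907 → 2722 → 1361 → 4084 → 2042 → 1021 → 3064 → 1532 → 766 → 383 → 1150 → 575 → 1726 → 863 → 2590 → 1295 → 3886 → 1943 → 5830 → 2915 → 8746 → 4373 → 13120 → 6560 → 3280 → 1640 → 820 → 410 → 205 → 616 → 308 → 154 → 77 → 232 → 116 → 58 → 29 → 88 → 44 → 22 → 11 → 34 → 17 → 52 → 26 → 13 → 40 → 20 → 10 → 5 → 16 → 8 → 4 → 2 → 1
Total steps = 55

55 steps


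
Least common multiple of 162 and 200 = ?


GCD(162, 200) = 2
LCM = 162*200/2 = 32400/2 = 16200

LCM = 16200


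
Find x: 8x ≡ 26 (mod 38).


GCD(8, 38) = 2 divides 26
Divide: 4x ≡ 13 (mod 19)
x ≡ 8 (mod 19)


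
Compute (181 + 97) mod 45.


181 + 97 = 278
278 mod 45 = 8


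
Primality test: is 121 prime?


121 / 11 = 11 (exact division)
121 is NOT prime.

No, 121 is not prime


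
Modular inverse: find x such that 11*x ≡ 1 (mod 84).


Use the extended Euclidean algorithm on (84, 11); each row r = 84*s + 11*t:
r=84, s=1, t=0
r=11, s=0, t=1
q=7: r=7, s=1, t=-7   [84*(1) + 11*(-7) = 7]
q=1: r=4, s=-1, t=8   [84*(-1) + 11*(8) = 4]
q=1: r=3, s=2, t=-15   [84*(2) + 11*(-15) = 3]
q=1: r=1, s=-3, t=23   [84*(-3) + 11*(23) = 1]
q=3: r=0, s=11, t=-84   [84*(11) + 11*(-84) = 0]
GCD = 1 with t = 23, so 11*(23) ≡ 1 (mod 84)
Inverse = 23 mod 84 = 23
Check: 11 * 23 = 253 ≡ 1 (mod 84)

11^(-1) ≡ 23 (mod 84)


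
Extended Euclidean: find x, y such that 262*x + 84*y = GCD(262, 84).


Tabular extended Euclidean (each row: r = 262*s + 84*t):
r=262, s=1, t=0
r=84, s=0, t=1
q=3: r=10, s=1, t=-3   [262*(1) + 84*(-3) = 10]
q=8: r=4, s=-8, t=25   [262*(-8) + 84*(25) = 4]
q=2: r=2, s=17, t=-53   [262*(17) + 84*(-53) = 2]
q=2: r=0, s=-42, t=131   [262*(-42) + 84*(131) = 0]
GCD = 2; from the row with r=2: x=17, y=-53
Check: 262*(17) + 84*(-53) = 4454 - 4452 = 2

GCD = 2, x = 17, y = -53


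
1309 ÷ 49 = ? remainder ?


1309 = 49 * 26 + 35
Check: 1274 + 35 = 1309

q = 26, r = 35


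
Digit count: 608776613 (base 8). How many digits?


608776613 in base 8 = 4422230645
Number of digits = 10

10 digits (base 8)


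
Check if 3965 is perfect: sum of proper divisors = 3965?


Proper divisors of 3965: 1, 5, 13, 61, 65, 305, 793
Sum = 1 + 5 + 13 + 61 + 65 + 305 + 793 = 1243

No, 3965 is not perfect (1243 ≠ 3965)


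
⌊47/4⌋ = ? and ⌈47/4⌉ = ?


47/4 = 11.7500
floor = 11
ceil = 12

floor = 11, ceil = 12


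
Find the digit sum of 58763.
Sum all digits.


5 + 8 + 7 + 6 + 3 = 29


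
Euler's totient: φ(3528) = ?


3528 = 2^3 × 3^2 × 7^2
Prime factors: 2, 3, 7
φ(3528) = 3528 × (1-1/2) × (1-1/3) × (1-1/7)
= 3528 × 1/2 × 2/3 × 6/7 = 1008

φ(3528) = 1008


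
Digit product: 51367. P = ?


5 × 1 × 3 × 6 × 7 = 630


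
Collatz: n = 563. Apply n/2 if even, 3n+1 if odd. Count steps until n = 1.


563 → 1690 → 845 → 2536 → 1268 → 634 → 317 → 952 → 476 → 238 → 119 → 358 → 179 → 538 → 269 → 808 → 404 → 202 → 101 → 304 → 152 → 76 → 38 → 19 → 58 → 29 → 88 → 44 → 22 → 11 → 34 → 17 → 52 → 26 → 13 → 40 → 20 → 10 → 5 → 16 → 8 → 4 → 2 → 1
Total steps = 43

43 steps


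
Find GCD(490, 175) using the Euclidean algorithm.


490 = 2 * 175 + 140
175 = 1 * 140 + 35
140 = 4 * 35 + 0
GCD = 35


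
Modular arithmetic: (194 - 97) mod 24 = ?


194 - 97 = 97
97 mod 24 = 1


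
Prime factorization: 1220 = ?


1220 / 2 = 610
610 / 2 = 305
305 / 5 = 61
61 / 61 = 1
1220 = 2^2 × 5 × 61


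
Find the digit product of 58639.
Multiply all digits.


5 × 8 × 6 × 3 × 9 = 6480


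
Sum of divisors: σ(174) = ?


Divisors of 174: 1, 2, 3, 6, 29, 58, 87, 174
Sum = 1 + 2 + 3 + 6 + 29 + 58 + 87 + 174 = 360

σ(174) = 360


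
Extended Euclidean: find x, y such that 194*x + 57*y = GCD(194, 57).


Tabular extended Euclidean (each row: r = 194*s + 57*t):
r=194, s=1, t=0
r=57, s=0, t=1
q=3: r=23, s=1, t=-3   [194*(1) + 57*(-3) = 23]
q=2: r=11, s=-2, t=7   [194*(-2) + 57*(7) = 11]
q=2: r=1, s=5, t=-17   [194*(5) + 57*(-17) = 1]
q=11: r=0, s=-57, t=194   [194*(-57) + 57*(194) = 0]
GCD = 1; from the row with r=1: x=5, y=-17
Check: 194*(5) + 57*(-17) = 970 - 969 = 1

GCD = 1, x = 5, y = -17


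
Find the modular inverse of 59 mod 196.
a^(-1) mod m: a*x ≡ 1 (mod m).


Use the extended Euclidean algorithm on (196, 59); each row r = 196*s + 59*t:
r=196, s=1, t=0
r=59, s=0, t=1
q=3: r=19, s=1, t=-3   [196*(1) + 59*(-3) = 19]
q=3: r=2, s=-3, t=10   [196*(-3) + 59*(10) = 2]
q=9: r=1, s=28, t=-93   [196*(28) + 59*(-93) = 1]
q=2: r=0, s=-59, t=196   [196*(-59) + 59*(196) = 0]
GCD = 1 with t = -93, so 59*(-93) ≡ 1 (mod 196)
Inverse = -93 mod 196 = 103
Check: 59 * 103 = 6077 ≡ 1 (mod 196)

59^(-1) ≡ 103 (mod 196)


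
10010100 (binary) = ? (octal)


10010100 (base 2) = 148 (decimal)
148 (decimal) = 224 (base 8)


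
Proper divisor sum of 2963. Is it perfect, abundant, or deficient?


Proper divisors: 1
Sum = 1 = 1
1 < 2963 → deficient

s(2963) = 1 (deficient)


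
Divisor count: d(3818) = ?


3818 = 2^1 × 23^1 × 83^1
d(3818) = (1+1) × (1+1) × (1+1) = 8

8 divisors


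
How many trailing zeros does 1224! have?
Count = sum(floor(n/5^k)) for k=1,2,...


floor(1224/5) = 244
floor(1224/25) = 48
floor(1224/125) = 9
floor(1224/625) = 1
Total = 302

302 trailing zeros


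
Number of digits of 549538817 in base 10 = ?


549538817 has 9 digits in base 10
floor(log10(549538817)) + 1 = floor(8.7400) + 1 = 9

9 digits (base 10)


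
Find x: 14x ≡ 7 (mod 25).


GCD(14, 25) = 1, unique solution
a^(-1) mod 25 = 9
x = 9 * 7 mod 25 = 13

x ≡ 13 (mod 25)


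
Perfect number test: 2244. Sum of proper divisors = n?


Proper divisors of 2244: 1, 2, 3, 4, 6, 11, 12, 17, 22, 33, 34, 44, 51, 66, 68, 102, 132, 187, 204, 374, 561, 748, 1122
Sum = 1 + 2 + 3 + 4 + 6 + 11 + 12 + 17 + 22 + 33 + 34 + 44 + 51 + 66 + 68 + 102 + 132 + 187 + 204 + 374 + 561 + 748 + 1122 = 3804

No, 2244 is not perfect (3804 ≠ 2244)


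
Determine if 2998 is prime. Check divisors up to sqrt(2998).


2998 / 2 = 1499 (exact division)
2998 is NOT prime.

No, 2998 is not prime


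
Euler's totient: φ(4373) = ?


4373 = 4373
Prime factors: 4373
φ(4373) = 4373 × (1-1/4373)
= 4373 × 4372/4373 = 4372

φ(4373) = 4372


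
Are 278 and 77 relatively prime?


Euclidean algorithm:
278 = 3 * 77 + 47
77 = 1 * 47 + 30
47 = 1 * 30 + 17
30 = 1 * 17 + 13
17 = 1 * 13 + 4
13 = 3 * 4 + 1
4 = 4 * 1 + 0
GCD(278, 77) = 1

Yes, coprime (GCD = 1)


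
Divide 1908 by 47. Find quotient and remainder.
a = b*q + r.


1908 = 47 * 40 + 28
Check: 1880 + 28 = 1908

q = 40, r = 28


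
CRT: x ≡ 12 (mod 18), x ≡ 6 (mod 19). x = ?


M = 18*19 = 342
M1 = M/18 = 19, M2 = M/19 = 18
M1^(-1) mod 18 = 1, M2^(-1) mod 19 = 18
x = 12*19*1 + 6*18*18 = 2172
2172 mod 342 = 120
Check: 120 mod 18 = 12 ✓, 120 mod 19 = 6 ✓

x ≡ 120 (mod 342)


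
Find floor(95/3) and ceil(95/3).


95/3 = 31.6667
floor = 31
ceil = 32

floor = 31, ceil = 32


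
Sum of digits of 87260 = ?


8 + 7 + 2 + 6 + 0 = 23


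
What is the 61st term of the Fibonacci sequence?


Sequence: 1, 1, 2, 3, 5, 8, 13, 21, 34, 55, 89, 144, 233, 377, 610, 987, 1597, 2584, 4181, 6765, 10946, 17711, 28657, 46368, 75025, 121393, 196418, 317811, 514229, 832040, 1346269, 2178309, 3524578, 5702887, 9227465, 14930352, 24157817, 39088169, 63245986, 102334155, 165580141, 267914296, 433494437, 701408733, 1134903170, 1836311903, 2971215073, 4807526976, 7778742049, 12586269025, 20365011074, 32951280099, 53316291173, 86267571272, 139583862445, 225851433717, 365435296162, 591286729879, 956722026041, 1548008755920, 2504730781961
F(61) = 2504730781961


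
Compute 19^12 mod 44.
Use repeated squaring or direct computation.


19^1 mod 44 = 19
19^2 mod 44 = 9
19^3 mod 44 = 39
19^4 mod 44 = 37
19^5 mod 44 = 43
19^6 mod 44 = 25
19^7 mod 44 = 35
19^8 mod 44 = 5
19^9 mod 44 = 7
19^10 mod 44 = 1
19^11 mod 44 = 19
19^12 mod 44 = 9


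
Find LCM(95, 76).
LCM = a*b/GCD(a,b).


GCD(95, 76) = 19
LCM = 95*76/19 = 7220/19 = 380

LCM = 380


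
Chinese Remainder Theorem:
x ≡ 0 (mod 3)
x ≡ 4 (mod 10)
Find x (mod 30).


M = 3*10 = 30
M1 = M/3 = 10, M2 = M/10 = 3
M1^(-1) mod 3 = 1, M2^(-1) mod 10 = 7
x = 0*10*1 + 4*3*7 = 84
84 mod 30 = 24
Check: 24 mod 3 = 0 ✓, 24 mod 10 = 4 ✓

x ≡ 24 (mod 30)


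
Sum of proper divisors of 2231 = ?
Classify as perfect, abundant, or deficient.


Proper divisors: 1, 23, 97
Sum = 1 + 23 + 97 = 121
121 < 2231 → deficient

s(2231) = 121 (deficient)


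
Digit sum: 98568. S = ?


9 + 8 + 5 + 6 + 8 = 36


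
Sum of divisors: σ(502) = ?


Divisors of 502: 1, 2, 251, 502
Sum = 1 + 2 + 251 + 502 = 756

σ(502) = 756


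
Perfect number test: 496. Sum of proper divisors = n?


Proper divisors of 496: 1, 2, 4, 8, 16, 31, 62, 124, 248
Sum = 1 + 2 + 4 + 8 + 16 + 31 + 62 + 124 + 248 = 496

Yes, 496 is perfect (496 = 496)


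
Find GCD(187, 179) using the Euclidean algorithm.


187 = 1 * 179 + 8
179 = 22 * 8 + 3
8 = 2 * 3 + 2
3 = 1 * 2 + 1
2 = 2 * 1 + 0
GCD = 1


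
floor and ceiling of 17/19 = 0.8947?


17/19 = 0.8947
floor = 0
ceil = 1

floor = 0, ceil = 1


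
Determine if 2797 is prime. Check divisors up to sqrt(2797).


Check divisors up to sqrt(2797) = 52.8867
No divisors found.
2797 is prime.

Yes, 2797 is prime


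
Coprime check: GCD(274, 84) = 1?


Euclidean algorithm:
274 = 3 * 84 + 22
84 = 3 * 22 + 18
22 = 1 * 18 + 4
18 = 4 * 4 + 2
4 = 2 * 2 + 0
GCD(274, 84) = 2

No, not coprime (GCD = 2)


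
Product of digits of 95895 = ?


9 × 5 × 8 × 9 × 5 = 16200


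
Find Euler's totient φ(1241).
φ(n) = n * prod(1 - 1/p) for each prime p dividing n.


1241 = 17 × 73
Prime factors: 17, 73
φ(1241) = 1241 × (1-1/17) × (1-1/73)
= 1241 × 16/17 × 72/73 = 1152

φ(1241) = 1152


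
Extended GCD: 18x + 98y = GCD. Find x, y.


Tabular extended Euclidean (each row: r = 18*s + 98*t):
r=18, s=1, t=0
r=98, s=0, t=1
q=0: r=18, s=1, t=0   [18*(1) + 98*(0) = 18]
q=5: r=8, s=-5, t=1   [18*(-5) + 98*(1) = 8]
q=2: r=2, s=11, t=-2   [18*(11) + 98*(-2) = 2]
q=4: r=0, s=-49, t=9   [18*(-49) + 98*(9) = 0]
GCD = 2; from the row with r=2: x=11, y=-2
Check: 18*(11) + 98*(-2) = 198 - 196 = 2

GCD = 2, x = 11, y = -2


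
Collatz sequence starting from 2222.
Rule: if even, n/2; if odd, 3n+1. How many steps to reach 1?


2222 → 1111 → 3334 → 1667 → 5002 → 2501 → 7504 → 3752 → 1876 → 938 → 469 → 1408 → 704 → 352 → 176 → 88 → 44 → 22 → 11 → 34 → 17 → 52 → 26 → 13 → 40 → 20 → 10 → 5 → 16 → 8 → 4 → 2 → 1
Total steps = 32

32 steps


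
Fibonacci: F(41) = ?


Sequence: 1, 1, 2, 3, 5, 8, 13, 21, 34, 55, 89, 144, 233, 377, 610, 987, 1597, 2584, 4181, 6765, 10946, 17711, 28657, 46368, 75025, 121393, 196418, 317811, 514229, 832040, 1346269, 2178309, 3524578, 5702887, 9227465, 14930352, 24157817, 39088169, 63245986, 102334155, 165580141
F(41) = 165580141


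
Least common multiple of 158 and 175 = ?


GCD(158, 175) = 1
LCM = 158*175/1 = 27650/1 = 27650

LCM = 27650


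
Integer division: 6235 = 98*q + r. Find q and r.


6235 = 98 * 63 + 61
Check: 6174 + 61 = 6235

q = 63, r = 61


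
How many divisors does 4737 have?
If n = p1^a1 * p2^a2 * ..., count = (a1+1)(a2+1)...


4737 = 3^1 × 1579^1
d(4737) = (1+1) × (1+1) = 4

4 divisors


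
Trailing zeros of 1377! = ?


floor(1377/5) = 275
floor(1377/25) = 55
floor(1377/125) = 11
floor(1377/625) = 2
Total = 343

343 trailing zeros


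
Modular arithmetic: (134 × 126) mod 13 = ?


134 × 126 = 16884
16884 mod 13 = 10


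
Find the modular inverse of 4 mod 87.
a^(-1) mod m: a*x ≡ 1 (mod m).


Use the extended Euclidean algorithm on (87, 4); each row r = 87*s + 4*t:
r=87, s=1, t=0
r=4, s=0, t=1
q=21: r=3, s=1, t=-21   [87*(1) + 4*(-21) = 3]
q=1: r=1, s=-1, t=22   [87*(-1) + 4*(22) = 1]
q=3: r=0, s=4, t=-87   [87*(4) + 4*(-87) = 0]
GCD = 1 with t = 22, so 4*(22) ≡ 1 (mod 87)
Inverse = 22 mod 87 = 22
Check: 4 * 22 = 88 ≡ 1 (mod 87)

4^(-1) ≡ 22 (mod 87)


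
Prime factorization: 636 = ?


636 / 2 = 318
318 / 2 = 159
159 / 3 = 53
53 / 53 = 1
636 = 2^2 × 3 × 53


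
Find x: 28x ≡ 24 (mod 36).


GCD(28, 36) = 4 divides 24
Divide: 7x ≡ 6 (mod 9)
x ≡ 6 (mod 9)


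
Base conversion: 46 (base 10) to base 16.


46 (base 10) = 46 (decimal)
46 (decimal) = 2E (base 16)


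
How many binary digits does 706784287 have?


706784287 in base 2 = 101010001000001010110000011111
Number of digits = 30

30 digits (base 2)


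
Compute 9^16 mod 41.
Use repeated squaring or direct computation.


9^1 mod 41 = 9
9^2 mod 41 = 40
9^3 mod 41 = 32
9^4 mod 41 = 1
9^5 mod 41 = 9
9^6 mod 41 = 40
9^7 mod 41 = 32
9^8 mod 41 = 1
9^9 mod 41 = 9
9^10 mod 41 = 40
9^11 mod 41 = 32
9^12 mod 41 = 1
9^13 mod 41 = 9
9^14 mod 41 = 40
9^15 mod 41 = 32
9^16 mod 41 = 1


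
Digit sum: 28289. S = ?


2 + 8 + 2 + 8 + 9 = 29


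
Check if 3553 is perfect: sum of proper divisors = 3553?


Proper divisors of 3553: 1, 11, 17, 19, 187, 209, 323
Sum = 1 + 11 + 17 + 19 + 187 + 209 + 323 = 767

No, 3553 is not perfect (767 ≠ 3553)


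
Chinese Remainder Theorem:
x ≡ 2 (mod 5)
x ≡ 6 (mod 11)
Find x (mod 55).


M = 5*11 = 55
M1 = M/5 = 11, M2 = M/11 = 5
M1^(-1) mod 5 = 1, M2^(-1) mod 11 = 9
x = 2*11*1 + 6*5*9 = 292
292 mod 55 = 17
Check: 17 mod 5 = 2 ✓, 17 mod 11 = 6 ✓

x ≡ 17 (mod 55)


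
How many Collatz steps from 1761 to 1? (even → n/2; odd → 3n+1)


1761 → 5284 → 2642 → 1321 → 3964 → 1982 → 991 → 2974 → 1487 → 4462 → 2231 → 6694 → 3347 → 10042 → 5021 → 15064 → 7532 → 3766 → 1883 → 5650 → 2825 → 8476 → 4238 → 2119 → 6358 → 3179 → 9538 → 4769 → 14308 → 7154 → 3577 → 10732 → 5366 → 2683 → 8050 → 4025 → 12076 → 6038 → 3019 → 9058 → 4529 → 13588 → 6794 → 3397 → 10192 → 5096 → 2548 → 1274 → 637 → 1912 → 956 → 478 → 239 → 718 → 359 → 1078 → 539 → 1618 → 809 → 2428 → 1214 → 607 → 1822 → 911 → 2734 → 1367 → 4102 → 2051 → 6154 → 3077 → 9232 → 4616 → 2308 → 1154 → 577 → 1732 → 866 → 433 → 1300 → 650 → 325 → 976 → 488 → 244 → 122 → 61 → 184 → 92 → 46 → 23 → 70 → 35 → 106 → 53 → 160 → 80 → 40 → 20 → 10 → 5 → 16 → 8 → 4 → 2 → 1
Total steps = 104

104 steps


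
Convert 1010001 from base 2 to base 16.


1010001 (base 2) = 81 (decimal)
81 (decimal) = 51 (base 16)


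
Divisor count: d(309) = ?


309 = 3^1 × 103^1
d(309) = (1+1) × (1+1) = 4

4 divisors


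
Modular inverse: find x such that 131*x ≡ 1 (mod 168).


Use the extended Euclidean algorithm on (168, 131); each row r = 168*s + 131*t:
r=168, s=1, t=0
r=131, s=0, t=1
q=1: r=37, s=1, t=-1   [168*(1) + 131*(-1) = 37]
q=3: r=20, s=-3, t=4   [168*(-3) + 131*(4) = 20]
q=1: r=17, s=4, t=-5   [168*(4) + 131*(-5) = 17]
q=1: r=3, s=-7, t=9   [168*(-7) + 131*(9) = 3]
q=5: r=2, s=39, t=-50   [168*(39) + 131*(-50) = 2]
q=1: r=1, s=-46, t=59   [168*(-46) + 131*(59) = 1]
q=2: r=0, s=131, t=-168   [168*(131) + 131*(-168) = 0]
GCD = 1 with t = 59, so 131*(59) ≡ 1 (mod 168)
Inverse = 59 mod 168 = 59
Check: 131 * 59 = 7729 ≡ 1 (mod 168)

131^(-1) ≡ 59 (mod 168)


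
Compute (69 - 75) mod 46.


69 - 75 = -6
-6 mod 46 = 40


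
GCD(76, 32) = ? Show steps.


76 = 2 * 32 + 12
32 = 2 * 12 + 8
12 = 1 * 8 + 4
8 = 2 * 4 + 0
GCD = 4


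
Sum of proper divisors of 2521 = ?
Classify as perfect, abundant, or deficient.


Proper divisors: 1
Sum = 1 = 1
1 < 2521 → deficient

s(2521) = 1 (deficient)


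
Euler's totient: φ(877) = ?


877 = 877
Prime factors: 877
φ(877) = 877 × (1-1/877)
= 877 × 876/877 = 876

φ(877) = 876


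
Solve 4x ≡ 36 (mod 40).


GCD(4, 40) = 4 divides 36
Divide: 1x ≡ 9 (mod 10)
x ≡ 9 (mod 10)


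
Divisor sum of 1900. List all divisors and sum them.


Divisors of 1900: 1, 2, 4, 5, 10, 19, 20, 25, 38, 50, 76, 95, 100, 190, 380, 475, 950, 1900
Sum = 1 + 2 + 4 + 5 + 10 + 19 + 20 + 25 + 38 + 50 + 76 + 95 + 100 + 190 + 380 + 475 + 950 + 1900 = 4340

σ(1900) = 4340


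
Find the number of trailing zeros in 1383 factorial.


floor(1383/5) = 276
floor(1383/25) = 55
floor(1383/125) = 11
floor(1383/625) = 2
Total = 344

344 trailing zeros


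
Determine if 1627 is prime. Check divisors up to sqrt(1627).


Check divisors up to sqrt(1627) = 40.3361
No divisors found.
1627 is prime.

Yes, 1627 is prime


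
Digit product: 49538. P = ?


4 × 9 × 5 × 3 × 8 = 4320


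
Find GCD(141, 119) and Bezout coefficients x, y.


Tabular extended Euclidean (each row: r = 141*s + 119*t):
r=141, s=1, t=0
r=119, s=0, t=1
q=1: r=22, s=1, t=-1   [141*(1) + 119*(-1) = 22]
q=5: r=9, s=-5, t=6   [141*(-5) + 119*(6) = 9]
q=2: r=4, s=11, t=-13   [141*(11) + 119*(-13) = 4]
q=2: r=1, s=-27, t=32   [141*(-27) + 119*(32) = 1]
q=4: r=0, s=119, t=-141   [141*(119) + 119*(-141) = 0]
GCD = 1; from the row with r=1: x=-27, y=32
Check: 141*(-27) + 119*(32) = -3807 + 3808 = 1

GCD = 1, x = -27, y = 32
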